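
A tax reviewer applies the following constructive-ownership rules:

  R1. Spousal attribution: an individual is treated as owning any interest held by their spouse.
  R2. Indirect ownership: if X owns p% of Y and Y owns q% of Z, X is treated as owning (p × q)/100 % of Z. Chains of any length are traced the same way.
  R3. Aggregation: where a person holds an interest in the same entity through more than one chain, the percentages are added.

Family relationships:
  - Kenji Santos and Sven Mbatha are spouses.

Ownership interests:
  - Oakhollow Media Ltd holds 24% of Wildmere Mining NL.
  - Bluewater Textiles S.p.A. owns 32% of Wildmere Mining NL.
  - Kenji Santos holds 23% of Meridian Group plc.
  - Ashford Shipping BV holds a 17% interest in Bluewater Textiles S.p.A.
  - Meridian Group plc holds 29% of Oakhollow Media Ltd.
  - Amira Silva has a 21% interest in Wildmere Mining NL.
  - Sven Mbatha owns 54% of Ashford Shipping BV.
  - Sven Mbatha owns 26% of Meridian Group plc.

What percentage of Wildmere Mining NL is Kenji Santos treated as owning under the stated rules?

6.348%

By spousal attribution (R1), Kenji Santos is treated as also owning Sven Mbatha's interest in Meridian Group plc, giving 23% + 26% = 49%.
By spousal attribution (R1), Kenji Santos is treated as owning Sven Mbatha's 54% interest in Ashford Shipping BV.
Chain via Meridian Group plc → Oakhollow Media Ltd (R2): 49% × 29% × 24% = 3.4104% of Wildmere Mining NL.
Chain via Ashford Shipping BV → Bluewater Textiles S.p.A. (R2): 54% × 17% × 32% = 2.9376% of Wildmere Mining NL.
Aggregating (R3): 3.4104% + 2.9376% = 6.348%.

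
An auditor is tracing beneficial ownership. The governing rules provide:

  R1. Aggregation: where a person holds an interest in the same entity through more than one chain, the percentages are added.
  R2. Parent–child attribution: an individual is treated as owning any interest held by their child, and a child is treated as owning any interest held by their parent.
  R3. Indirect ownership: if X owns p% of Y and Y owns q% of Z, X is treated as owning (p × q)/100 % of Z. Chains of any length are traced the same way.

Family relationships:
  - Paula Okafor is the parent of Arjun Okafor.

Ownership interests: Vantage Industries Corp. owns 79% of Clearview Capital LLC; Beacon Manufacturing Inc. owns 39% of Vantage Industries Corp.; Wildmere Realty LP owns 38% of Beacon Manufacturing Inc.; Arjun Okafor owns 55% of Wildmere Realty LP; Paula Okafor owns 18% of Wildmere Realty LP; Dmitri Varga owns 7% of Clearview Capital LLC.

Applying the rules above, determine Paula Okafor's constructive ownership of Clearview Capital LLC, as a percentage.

8.546694%

By parent–child attribution (R2), Paula Okafor is treated as also owning Arjun Okafor's interest in Wildmere Realty LP, giving 18% + 55% = 73%.
Chain via Wildmere Realty LP → Beacon Manufacturing Inc. → Vantage Industries Corp. (R3): 73% × 38% × 39% × 79% = 8.546694% of Clearview Capital LLC.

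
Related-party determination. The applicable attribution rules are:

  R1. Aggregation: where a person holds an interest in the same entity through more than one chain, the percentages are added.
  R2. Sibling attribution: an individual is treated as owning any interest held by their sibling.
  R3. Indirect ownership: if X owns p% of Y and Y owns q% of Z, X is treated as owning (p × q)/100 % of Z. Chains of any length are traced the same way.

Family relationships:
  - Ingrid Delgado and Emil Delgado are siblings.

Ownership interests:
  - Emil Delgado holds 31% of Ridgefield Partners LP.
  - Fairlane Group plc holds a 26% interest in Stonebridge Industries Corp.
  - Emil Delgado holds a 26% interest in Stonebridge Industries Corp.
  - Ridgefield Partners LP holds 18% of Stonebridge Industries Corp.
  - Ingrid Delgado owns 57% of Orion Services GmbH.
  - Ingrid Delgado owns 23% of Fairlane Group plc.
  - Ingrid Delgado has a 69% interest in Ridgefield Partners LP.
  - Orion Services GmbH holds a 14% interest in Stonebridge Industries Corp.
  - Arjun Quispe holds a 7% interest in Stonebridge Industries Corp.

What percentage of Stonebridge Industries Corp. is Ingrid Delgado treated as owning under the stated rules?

57.96%

By sibling attribution (R2), Ingrid Delgado is treated as also owning Emil Delgado's interest in Ridgefield Partners LP, giving 69% + 31% = 100%.
By sibling attribution (R2), Ingrid Delgado is treated as owning Emil Delgado's 26% interest in Stonebridge Industries Corp.
Chain via Ridgefield Partners LP (R3): 100% × 18% = 18% of Stonebridge Industries Corp.
Chain via Fairlane Group plc (R3): 23% × 26% = 5.98% of Stonebridge Industries Corp.
Chain via Orion Services GmbH (R3): 57% × 14% = 7.98% of Stonebridge Industries Corp.
Direct interest in Stonebridge Industries Corp: 26%.
Aggregating (R1): 18% + 5.98% + 7.98% + 26% = 57.96%.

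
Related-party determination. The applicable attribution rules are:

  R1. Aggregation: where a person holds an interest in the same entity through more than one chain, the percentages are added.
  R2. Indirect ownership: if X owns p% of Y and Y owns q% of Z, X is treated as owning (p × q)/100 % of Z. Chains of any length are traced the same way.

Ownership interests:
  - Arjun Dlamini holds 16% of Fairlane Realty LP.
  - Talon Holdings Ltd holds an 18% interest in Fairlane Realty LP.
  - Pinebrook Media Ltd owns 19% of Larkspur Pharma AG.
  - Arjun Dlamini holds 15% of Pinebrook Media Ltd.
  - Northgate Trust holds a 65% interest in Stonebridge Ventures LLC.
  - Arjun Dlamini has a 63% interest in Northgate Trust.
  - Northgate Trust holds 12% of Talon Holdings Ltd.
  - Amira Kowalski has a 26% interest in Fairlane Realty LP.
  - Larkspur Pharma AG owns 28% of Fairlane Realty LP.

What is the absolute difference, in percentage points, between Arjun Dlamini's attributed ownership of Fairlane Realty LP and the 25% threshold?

6.8412

Chain via Pinebrook Media Ltd → Larkspur Pharma AG (R2): 15% × 19% × 28% = 0.798% of Fairlane Realty LP.
Chain via Northgate Trust → Talon Holdings Ltd (R2): 63% × 12% × 18% = 1.3608% of Fairlane Realty LP.
Direct interest in Fairlane Realty LP: 16%.
Aggregating (R1): 0.798% + 1.3608% + 16% = 18.1588%.
18.1588% falls short of the 25% threshold by 6.8412 percentage points.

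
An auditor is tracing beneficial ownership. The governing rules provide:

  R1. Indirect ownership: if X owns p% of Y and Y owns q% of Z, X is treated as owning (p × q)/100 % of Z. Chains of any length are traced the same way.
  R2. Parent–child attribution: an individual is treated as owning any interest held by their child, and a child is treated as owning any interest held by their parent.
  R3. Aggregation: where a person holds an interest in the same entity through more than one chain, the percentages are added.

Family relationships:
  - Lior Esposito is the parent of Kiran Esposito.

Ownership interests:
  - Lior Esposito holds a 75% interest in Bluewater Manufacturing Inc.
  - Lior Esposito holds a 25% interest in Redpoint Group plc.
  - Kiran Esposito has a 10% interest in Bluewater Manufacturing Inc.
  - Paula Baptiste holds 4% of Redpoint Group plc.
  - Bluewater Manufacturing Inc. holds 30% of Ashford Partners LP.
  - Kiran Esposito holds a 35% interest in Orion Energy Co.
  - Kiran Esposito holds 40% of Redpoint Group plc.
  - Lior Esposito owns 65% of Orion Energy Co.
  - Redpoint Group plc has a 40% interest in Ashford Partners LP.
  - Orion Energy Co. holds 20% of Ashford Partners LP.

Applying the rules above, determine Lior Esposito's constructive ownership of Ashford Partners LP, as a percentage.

71.5%

By parent–child attribution (R2), Lior Esposito is treated as also owning Kiran Esposito's interest in Orion Energy Co, giving 65% + 35% = 100%.
By parent–child attribution (R2), Lior Esposito is treated as also owning Kiran Esposito's interest in Redpoint Group plc, giving 25% + 40% = 65%.
By parent–child attribution (R2), Lior Esposito is treated as also owning Kiran Esposito's interest in Bluewater Manufacturing Inc, giving 75% + 10% = 85%.
Chain via Orion Energy Co. (R1): 100% × 20% = 20% of Ashford Partners LP.
Chain via Redpoint Group plc (R1): 65% × 40% = 26% of Ashford Partners LP.
Chain via Bluewater Manufacturing Inc. (R1): 85% × 30% = 25.5% of Ashford Partners LP.
Aggregating (R3): 20% + 26% + 25.5% = 71.5%.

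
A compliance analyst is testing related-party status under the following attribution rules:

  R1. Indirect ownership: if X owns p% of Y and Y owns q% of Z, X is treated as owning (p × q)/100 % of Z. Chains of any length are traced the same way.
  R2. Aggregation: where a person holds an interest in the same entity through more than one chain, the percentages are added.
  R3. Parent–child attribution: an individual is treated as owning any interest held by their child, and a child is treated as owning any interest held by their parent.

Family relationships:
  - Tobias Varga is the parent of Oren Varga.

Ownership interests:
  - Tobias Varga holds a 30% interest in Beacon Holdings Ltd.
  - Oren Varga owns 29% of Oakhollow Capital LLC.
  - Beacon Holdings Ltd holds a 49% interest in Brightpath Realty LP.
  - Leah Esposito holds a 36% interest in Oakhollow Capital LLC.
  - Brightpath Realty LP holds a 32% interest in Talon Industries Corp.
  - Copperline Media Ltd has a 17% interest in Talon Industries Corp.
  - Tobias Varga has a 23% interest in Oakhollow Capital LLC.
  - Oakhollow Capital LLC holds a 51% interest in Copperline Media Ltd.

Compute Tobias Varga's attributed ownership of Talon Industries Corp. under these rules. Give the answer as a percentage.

By parent–child attribution (R3), Tobias Varga is treated as also owning Oren Varga's interest in Oakhollow Capital LLC, giving 23% + 29% = 52%.
Chain via Oakhollow Capital LLC → Copperline Media Ltd (R1): 52% × 51% × 17% = 4.5084% of Talon Industries Corp.
Chain via Beacon Holdings Ltd → Brightpath Realty LP (R1): 30% × 49% × 32% = 4.704% of Talon Industries Corp.
Aggregating (R2): 4.5084% + 4.704% = 9.2124%.

9.2124%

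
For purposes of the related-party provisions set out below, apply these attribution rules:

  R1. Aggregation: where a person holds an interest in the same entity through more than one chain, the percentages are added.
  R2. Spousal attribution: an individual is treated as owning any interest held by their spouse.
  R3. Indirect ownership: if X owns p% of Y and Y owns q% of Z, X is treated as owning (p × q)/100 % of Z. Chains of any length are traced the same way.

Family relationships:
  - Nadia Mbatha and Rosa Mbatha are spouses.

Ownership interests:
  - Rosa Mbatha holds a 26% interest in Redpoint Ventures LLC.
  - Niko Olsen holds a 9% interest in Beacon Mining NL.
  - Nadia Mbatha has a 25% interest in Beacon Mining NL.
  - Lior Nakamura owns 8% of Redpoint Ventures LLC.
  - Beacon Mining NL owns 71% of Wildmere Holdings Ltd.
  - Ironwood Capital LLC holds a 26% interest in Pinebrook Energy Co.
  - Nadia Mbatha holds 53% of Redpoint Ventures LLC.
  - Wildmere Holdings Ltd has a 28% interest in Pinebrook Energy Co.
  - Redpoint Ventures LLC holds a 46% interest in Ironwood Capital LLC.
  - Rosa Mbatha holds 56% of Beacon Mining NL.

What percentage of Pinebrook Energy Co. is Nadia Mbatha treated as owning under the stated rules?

25.5512%

By spousal attribution (R2), Nadia Mbatha is treated as also owning Rosa Mbatha's interest in Beacon Mining NL, giving 25% + 56% = 81%.
By spousal attribution (R2), Nadia Mbatha is treated as also owning Rosa Mbatha's interest in Redpoint Ventures LLC, giving 53% + 26% = 79%.
Chain via Beacon Mining NL → Wildmere Holdings Ltd (R3): 81% × 71% × 28% = 16.1028% of Pinebrook Energy Co.
Chain via Redpoint Ventures LLC → Ironwood Capital LLC (R3): 79% × 46% × 26% = 9.4484% of Pinebrook Energy Co.
Aggregating (R1): 16.1028% + 9.4484% = 25.5512%.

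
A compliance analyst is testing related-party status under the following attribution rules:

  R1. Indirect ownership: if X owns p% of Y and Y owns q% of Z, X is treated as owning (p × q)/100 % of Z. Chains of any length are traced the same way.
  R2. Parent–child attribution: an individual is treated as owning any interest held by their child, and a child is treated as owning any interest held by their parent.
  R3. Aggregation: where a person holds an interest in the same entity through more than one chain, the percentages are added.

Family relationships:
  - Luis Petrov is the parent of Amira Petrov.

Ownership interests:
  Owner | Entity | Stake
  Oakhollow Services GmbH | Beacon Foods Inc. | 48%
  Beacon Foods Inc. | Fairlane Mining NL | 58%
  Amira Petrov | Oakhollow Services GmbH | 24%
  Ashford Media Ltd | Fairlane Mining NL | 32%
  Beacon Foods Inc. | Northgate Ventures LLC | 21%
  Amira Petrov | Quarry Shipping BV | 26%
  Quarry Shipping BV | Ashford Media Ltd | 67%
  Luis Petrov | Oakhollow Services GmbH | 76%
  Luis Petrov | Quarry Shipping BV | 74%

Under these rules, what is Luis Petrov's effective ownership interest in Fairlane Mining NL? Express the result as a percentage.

49.28%

By parent–child attribution (R2), Luis Petrov is treated as also owning Amira Petrov's interest in Oakhollow Services GmbH, giving 76% + 24% = 100%.
By parent–child attribution (R2), Luis Petrov is treated as also owning Amira Petrov's interest in Quarry Shipping BV, giving 74% + 26% = 100%.
Chain via Oakhollow Services GmbH → Beacon Foods Inc. (R1): 100% × 48% × 58% = 27.84% of Fairlane Mining NL.
Chain via Quarry Shipping BV → Ashford Media Ltd (R1): 100% × 67% × 32% = 21.44% of Fairlane Mining NL.
Aggregating (R3): 27.84% + 21.44% = 49.28%.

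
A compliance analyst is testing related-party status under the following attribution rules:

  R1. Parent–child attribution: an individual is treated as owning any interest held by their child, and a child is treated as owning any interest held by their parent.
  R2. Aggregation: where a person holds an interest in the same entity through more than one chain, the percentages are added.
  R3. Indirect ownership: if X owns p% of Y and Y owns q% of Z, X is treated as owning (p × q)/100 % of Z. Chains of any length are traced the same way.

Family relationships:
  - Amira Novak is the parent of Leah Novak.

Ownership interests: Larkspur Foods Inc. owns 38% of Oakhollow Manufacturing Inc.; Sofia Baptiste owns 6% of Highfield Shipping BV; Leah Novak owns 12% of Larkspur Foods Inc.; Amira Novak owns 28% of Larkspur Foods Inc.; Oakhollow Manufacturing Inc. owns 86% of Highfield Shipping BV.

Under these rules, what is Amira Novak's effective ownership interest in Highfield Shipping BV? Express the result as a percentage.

By parent–child attribution (R1), Amira Novak is treated as also owning Leah Novak's interest in Larkspur Foods Inc, giving 28% + 12% = 40%.
Chain via Larkspur Foods Inc. → Oakhollow Manufacturing Inc. (R3): 40% × 38% × 86% = 13.072% of Highfield Shipping BV.

13.072%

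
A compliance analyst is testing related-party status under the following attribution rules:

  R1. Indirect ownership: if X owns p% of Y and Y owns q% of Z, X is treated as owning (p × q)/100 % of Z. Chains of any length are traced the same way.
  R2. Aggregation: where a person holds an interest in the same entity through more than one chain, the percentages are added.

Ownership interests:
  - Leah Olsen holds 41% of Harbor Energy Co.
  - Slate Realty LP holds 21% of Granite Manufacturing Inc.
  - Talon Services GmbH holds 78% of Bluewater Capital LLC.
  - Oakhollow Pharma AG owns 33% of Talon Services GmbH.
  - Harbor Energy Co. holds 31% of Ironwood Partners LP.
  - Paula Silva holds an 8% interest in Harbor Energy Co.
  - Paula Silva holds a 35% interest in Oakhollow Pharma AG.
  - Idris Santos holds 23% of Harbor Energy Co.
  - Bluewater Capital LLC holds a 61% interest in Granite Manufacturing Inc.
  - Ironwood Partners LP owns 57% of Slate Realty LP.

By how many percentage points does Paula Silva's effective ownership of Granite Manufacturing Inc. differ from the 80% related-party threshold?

Chain via Oakhollow Pharma AG → Talon Services GmbH → Bluewater Capital LLC (R1): 35% × 33% × 78% × 61% = 5.49549% of Granite Manufacturing Inc.
Chain via Harbor Energy Co. → Ironwood Partners LP → Slate Realty LP (R1): 8% × 31% × 57% × 21% = 0.296856% of Granite Manufacturing Inc.
Aggregating (R2): 5.49549% + 0.296856% = 5.792346%.
5.792346% falls short of the 80% threshold by 74.207654 percentage points.

74.207654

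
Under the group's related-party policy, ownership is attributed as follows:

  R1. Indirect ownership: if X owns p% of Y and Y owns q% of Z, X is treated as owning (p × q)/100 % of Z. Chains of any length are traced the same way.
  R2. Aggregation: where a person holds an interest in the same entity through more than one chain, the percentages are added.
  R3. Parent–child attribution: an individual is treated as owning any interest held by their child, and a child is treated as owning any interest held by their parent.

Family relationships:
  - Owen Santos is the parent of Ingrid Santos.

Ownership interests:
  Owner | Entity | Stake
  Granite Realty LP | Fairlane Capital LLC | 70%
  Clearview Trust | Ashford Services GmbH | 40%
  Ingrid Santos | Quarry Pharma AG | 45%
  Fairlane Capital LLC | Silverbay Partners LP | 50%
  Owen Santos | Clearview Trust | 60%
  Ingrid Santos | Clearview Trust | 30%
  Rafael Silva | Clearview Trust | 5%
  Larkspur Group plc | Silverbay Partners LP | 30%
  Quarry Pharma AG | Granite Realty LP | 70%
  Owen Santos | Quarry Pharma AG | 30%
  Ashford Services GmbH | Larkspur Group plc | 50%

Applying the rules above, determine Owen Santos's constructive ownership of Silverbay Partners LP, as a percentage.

By parent–child attribution (R3), Owen Santos is treated as also owning Ingrid Santos's interest in Quarry Pharma AG, giving 30% + 45% = 75%.
By parent–child attribution (R3), Owen Santos is treated as also owning Ingrid Santos's interest in Clearview Trust, giving 60% + 30% = 90%.
Chain via Quarry Pharma AG → Granite Realty LP → Fairlane Capital LLC (R1): 75% × 70% × 70% × 50% = 18.375% of Silverbay Partners LP.
Chain via Clearview Trust → Ashford Services GmbH → Larkspur Group plc (R1): 90% × 40% × 50% × 30% = 5.4% of Silverbay Partners LP.
Aggregating (R2): 18.375% + 5.4% = 23.775%.

23.775%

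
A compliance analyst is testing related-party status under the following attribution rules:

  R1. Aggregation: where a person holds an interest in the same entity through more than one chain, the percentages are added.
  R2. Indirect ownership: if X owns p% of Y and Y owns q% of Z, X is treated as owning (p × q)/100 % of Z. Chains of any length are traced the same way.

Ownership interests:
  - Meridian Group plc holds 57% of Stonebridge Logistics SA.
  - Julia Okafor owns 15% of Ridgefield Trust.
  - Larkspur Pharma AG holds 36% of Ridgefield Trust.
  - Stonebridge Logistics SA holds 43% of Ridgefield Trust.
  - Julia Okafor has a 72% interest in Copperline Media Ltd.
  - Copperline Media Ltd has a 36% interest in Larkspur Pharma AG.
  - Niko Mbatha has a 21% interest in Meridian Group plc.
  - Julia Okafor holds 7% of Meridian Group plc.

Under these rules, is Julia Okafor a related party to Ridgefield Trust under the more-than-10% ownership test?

Yes

Chain via Meridian Group plc → Stonebridge Logistics SA (R2): 7% × 57% × 43% = 1.7157% of Ridgefield Trust.
Chain via Copperline Media Ltd → Larkspur Pharma AG (R2): 72% × 36% × 36% = 9.3312% of Ridgefield Trust.
Direct interest in Ridgefield Trust: 15%.
Aggregating (R1): 1.7157% + 9.3312% + 15% = 26.0469%.
26.0469% exceeds the 10% threshold, so Julia is a related party to Ridgefield Trust.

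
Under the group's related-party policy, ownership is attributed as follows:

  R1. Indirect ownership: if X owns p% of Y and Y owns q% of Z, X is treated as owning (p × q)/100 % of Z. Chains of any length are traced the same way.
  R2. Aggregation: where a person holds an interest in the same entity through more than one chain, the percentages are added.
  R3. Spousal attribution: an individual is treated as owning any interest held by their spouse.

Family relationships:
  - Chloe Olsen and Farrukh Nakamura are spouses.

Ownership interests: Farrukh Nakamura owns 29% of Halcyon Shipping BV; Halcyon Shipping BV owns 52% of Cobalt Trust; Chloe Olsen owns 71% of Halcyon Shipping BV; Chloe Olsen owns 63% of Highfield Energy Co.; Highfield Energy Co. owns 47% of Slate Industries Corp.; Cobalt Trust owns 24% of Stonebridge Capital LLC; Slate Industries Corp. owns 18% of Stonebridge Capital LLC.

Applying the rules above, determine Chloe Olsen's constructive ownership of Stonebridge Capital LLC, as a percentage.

17.8098%

By spousal attribution (R3), Chloe Olsen is treated as also owning Farrukh Nakamura's interest in Halcyon Shipping BV, giving 71% + 29% = 100%.
Chain via Highfield Energy Co. → Slate Industries Corp. (R1): 63% × 47% × 18% = 5.3298% of Stonebridge Capital LLC.
Chain via Halcyon Shipping BV → Cobalt Trust (R1): 100% × 52% × 24% = 12.48% of Stonebridge Capital LLC.
Aggregating (R2): 5.3298% + 12.48% = 17.8098%.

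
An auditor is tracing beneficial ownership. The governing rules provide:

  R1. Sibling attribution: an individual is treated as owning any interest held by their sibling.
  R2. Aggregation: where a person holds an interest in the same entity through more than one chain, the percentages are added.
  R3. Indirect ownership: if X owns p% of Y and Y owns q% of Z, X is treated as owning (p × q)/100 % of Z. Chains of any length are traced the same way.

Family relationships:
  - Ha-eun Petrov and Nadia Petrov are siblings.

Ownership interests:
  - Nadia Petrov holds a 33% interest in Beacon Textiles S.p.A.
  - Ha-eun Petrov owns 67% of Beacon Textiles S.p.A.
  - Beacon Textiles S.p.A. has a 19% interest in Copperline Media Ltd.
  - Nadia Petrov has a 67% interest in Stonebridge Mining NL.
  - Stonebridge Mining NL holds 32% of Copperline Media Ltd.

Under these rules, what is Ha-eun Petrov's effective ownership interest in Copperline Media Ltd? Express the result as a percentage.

40.44%

By sibling attribution (R1), Ha-eun Petrov is treated as also owning Nadia Petrov's interest in Beacon Textiles S.p.A, giving 67% + 33% = 100%.
By sibling attribution (R1), Ha-eun Petrov is treated as owning Nadia Petrov's 67% interest in Stonebridge Mining NL.
Chain via Beacon Textiles S.p.A. (R3): 100% × 19% = 19% of Copperline Media Ltd.
Chain via Stonebridge Mining NL (R3): 67% × 32% = 21.44% of Copperline Media Ltd.
Aggregating (R2): 19% + 21.44% = 40.44%.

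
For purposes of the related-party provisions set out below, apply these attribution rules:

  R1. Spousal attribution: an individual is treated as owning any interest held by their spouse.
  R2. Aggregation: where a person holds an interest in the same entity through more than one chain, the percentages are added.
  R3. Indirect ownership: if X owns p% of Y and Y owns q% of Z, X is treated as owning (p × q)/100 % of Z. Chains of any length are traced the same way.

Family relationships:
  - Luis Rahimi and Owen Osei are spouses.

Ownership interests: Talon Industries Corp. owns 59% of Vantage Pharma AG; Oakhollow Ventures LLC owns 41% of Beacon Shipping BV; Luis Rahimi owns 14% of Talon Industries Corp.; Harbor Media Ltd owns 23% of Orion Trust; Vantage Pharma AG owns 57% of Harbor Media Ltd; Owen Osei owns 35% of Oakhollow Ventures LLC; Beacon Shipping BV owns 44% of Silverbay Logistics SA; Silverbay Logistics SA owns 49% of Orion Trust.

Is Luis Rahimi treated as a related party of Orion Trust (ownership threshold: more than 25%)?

No

By spousal attribution (R1), Luis Rahimi is treated as owning Owen Osei's 35% interest in Oakhollow Ventures LLC.
Chain via Talon Industries Corp. → Vantage Pharma AG → Harbor Media Ltd (R3): 14% × 59% × 57% × 23% = 1.082886% of Orion Trust.
Chain via Oakhollow Ventures LLC → Beacon Shipping BV → Silverbay Logistics SA (R3): 35% × 41% × 44% × 49% = 3.09386% of Orion Trust.
Aggregating (R2): 1.082886% + 3.09386% = 4.176746%.
4.176746% does not exceed the 25% threshold, so Luis is not a related party to Orion Trust.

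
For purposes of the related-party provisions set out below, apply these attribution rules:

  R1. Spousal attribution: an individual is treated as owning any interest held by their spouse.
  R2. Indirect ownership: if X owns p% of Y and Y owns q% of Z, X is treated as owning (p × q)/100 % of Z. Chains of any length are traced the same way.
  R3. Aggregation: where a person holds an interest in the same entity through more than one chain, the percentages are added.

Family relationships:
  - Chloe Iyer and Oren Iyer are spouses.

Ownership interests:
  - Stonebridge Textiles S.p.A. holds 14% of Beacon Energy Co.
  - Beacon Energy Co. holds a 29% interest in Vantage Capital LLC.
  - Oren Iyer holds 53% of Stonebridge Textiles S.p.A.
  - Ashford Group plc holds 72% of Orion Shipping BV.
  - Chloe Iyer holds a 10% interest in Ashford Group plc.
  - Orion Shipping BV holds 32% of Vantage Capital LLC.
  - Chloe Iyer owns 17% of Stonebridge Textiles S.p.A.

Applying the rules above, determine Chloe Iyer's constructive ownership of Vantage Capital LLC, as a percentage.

By spousal attribution (R1), Chloe Iyer is treated as also owning Oren Iyer's interest in Stonebridge Textiles S.p.A, giving 17% + 53% = 70%.
Chain via Stonebridge Textiles S.p.A. → Beacon Energy Co. (R2): 70% × 14% × 29% = 2.842% of Vantage Capital LLC.
Chain via Ashford Group plc → Orion Shipping BV (R2): 10% × 72% × 32% = 2.304% of Vantage Capital LLC.
Aggregating (R3): 2.842% + 2.304% = 5.146%.

5.146%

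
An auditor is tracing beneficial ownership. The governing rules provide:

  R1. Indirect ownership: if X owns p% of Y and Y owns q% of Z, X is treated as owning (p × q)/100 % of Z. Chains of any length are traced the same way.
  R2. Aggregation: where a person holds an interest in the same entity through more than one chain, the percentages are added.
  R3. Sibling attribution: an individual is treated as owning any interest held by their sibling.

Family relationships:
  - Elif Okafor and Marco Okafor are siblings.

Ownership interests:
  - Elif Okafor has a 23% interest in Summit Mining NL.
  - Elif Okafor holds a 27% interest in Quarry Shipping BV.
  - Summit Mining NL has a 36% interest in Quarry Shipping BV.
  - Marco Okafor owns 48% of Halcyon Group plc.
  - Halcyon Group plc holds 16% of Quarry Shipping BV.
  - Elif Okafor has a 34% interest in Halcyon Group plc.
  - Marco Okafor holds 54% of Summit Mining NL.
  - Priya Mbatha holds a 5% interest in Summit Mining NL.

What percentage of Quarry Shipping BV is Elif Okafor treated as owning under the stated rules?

67.84%

By sibling attribution (R3), Elif Okafor is treated as also owning Marco Okafor's interest in Halcyon Group plc, giving 34% + 48% = 82%.
By sibling attribution (R3), Elif Okafor is treated as also owning Marco Okafor's interest in Summit Mining NL, giving 23% + 54% = 77%.
Chain via Halcyon Group plc (R1): 82% × 16% = 13.12% of Quarry Shipping BV.
Chain via Summit Mining NL (R1): 77% × 36% = 27.72% of Quarry Shipping BV.
Direct interest in Quarry Shipping BV: 27%.
Aggregating (R2): 13.12% + 27.72% + 27% = 67.84%.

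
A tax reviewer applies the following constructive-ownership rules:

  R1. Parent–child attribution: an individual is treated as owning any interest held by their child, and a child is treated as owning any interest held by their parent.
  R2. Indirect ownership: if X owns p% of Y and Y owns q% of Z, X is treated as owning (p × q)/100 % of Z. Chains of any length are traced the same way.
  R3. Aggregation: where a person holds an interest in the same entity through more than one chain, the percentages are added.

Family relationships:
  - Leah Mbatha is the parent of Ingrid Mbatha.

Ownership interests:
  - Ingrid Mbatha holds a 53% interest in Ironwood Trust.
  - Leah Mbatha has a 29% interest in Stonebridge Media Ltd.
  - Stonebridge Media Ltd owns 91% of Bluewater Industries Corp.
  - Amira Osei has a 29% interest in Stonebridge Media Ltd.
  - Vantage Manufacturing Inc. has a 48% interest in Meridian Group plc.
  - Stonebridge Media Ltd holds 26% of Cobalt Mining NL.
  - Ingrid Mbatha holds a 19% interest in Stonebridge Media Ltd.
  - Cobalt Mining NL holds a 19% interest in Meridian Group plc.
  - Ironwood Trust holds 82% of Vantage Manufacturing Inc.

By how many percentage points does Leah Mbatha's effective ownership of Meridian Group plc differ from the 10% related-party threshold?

By parent–child attribution (R1), Leah Mbatha is treated as also owning Ingrid Mbatha's interest in Stonebridge Media Ltd, giving 29% + 19% = 48%.
By parent–child attribution (R1), Leah Mbatha is treated as owning Ingrid Mbatha's 53% interest in Ironwood Trust.
Chain via Stonebridge Media Ltd → Cobalt Mining NL (R2): 48% × 26% × 19% = 2.3712% of Meridian Group plc.
Chain via Ironwood Trust → Vantage Manufacturing Inc. (R2): 53% × 82% × 48% = 20.8608% of Meridian Group plc.
Aggregating (R3): 2.3712% + 20.8608% = 23.232%.
23.232% exceeds the 10% threshold by 13.232 percentage points.

13.232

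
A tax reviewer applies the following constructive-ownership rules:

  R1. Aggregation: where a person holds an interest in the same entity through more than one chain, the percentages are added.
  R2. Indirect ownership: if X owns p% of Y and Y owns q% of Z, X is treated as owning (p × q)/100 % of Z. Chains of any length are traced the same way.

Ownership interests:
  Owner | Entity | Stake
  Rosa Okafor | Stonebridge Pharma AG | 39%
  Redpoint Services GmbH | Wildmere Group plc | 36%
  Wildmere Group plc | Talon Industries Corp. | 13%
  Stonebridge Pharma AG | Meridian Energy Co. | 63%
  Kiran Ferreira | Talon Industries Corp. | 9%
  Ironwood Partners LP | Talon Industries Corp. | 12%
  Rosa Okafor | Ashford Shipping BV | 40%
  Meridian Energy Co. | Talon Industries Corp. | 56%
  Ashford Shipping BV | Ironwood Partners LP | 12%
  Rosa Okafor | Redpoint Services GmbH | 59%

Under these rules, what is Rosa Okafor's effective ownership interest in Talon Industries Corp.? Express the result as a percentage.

Chain via Ashford Shipping BV → Ironwood Partners LP (R2): 40% × 12% × 12% = 0.576% of Talon Industries Corp.
Chain via Stonebridge Pharma AG → Meridian Energy Co. (R2): 39% × 63% × 56% = 13.7592% of Talon Industries Corp.
Chain via Redpoint Services GmbH → Wildmere Group plc (R2): 59% × 36% × 13% = 2.7612% of Talon Industries Corp.
Aggregating (R1): 0.576% + 13.7592% + 2.7612% = 17.0964%.

17.0964%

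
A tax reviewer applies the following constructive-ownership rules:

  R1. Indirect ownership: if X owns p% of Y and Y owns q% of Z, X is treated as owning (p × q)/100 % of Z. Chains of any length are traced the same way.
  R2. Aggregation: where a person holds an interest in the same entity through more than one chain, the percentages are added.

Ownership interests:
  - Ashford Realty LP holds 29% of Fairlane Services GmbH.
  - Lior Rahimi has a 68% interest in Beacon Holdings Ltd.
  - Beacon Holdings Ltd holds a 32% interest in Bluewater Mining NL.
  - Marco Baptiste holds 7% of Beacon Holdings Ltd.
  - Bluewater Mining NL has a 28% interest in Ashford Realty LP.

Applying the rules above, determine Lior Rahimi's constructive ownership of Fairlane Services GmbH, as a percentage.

Chain via Beacon Holdings Ltd → Bluewater Mining NL → Ashford Realty LP (R1): 68% × 32% × 28% × 29% = 1.766912% of Fairlane Services GmbH.

1.766912%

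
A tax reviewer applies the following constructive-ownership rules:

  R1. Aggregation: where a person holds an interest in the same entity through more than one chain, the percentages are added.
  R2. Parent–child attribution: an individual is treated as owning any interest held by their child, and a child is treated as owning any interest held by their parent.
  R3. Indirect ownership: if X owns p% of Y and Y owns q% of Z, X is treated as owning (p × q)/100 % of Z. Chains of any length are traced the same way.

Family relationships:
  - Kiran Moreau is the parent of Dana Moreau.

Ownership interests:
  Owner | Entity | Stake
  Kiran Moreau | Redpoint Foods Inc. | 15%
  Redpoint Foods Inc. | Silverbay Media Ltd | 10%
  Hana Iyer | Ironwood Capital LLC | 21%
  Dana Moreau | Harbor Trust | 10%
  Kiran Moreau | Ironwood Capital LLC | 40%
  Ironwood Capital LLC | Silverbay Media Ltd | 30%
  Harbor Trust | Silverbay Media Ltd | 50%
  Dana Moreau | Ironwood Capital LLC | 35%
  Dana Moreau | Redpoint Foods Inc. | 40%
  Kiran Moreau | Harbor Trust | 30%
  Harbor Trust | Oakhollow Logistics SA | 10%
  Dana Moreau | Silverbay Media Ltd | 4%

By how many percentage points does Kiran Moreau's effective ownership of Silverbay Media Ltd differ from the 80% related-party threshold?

28

By parent–child attribution (R2), Kiran Moreau is treated as also owning Dana Moreau's interest in Redpoint Foods Inc, giving 15% + 40% = 55%.
By parent–child attribution (R2), Kiran Moreau is treated as also owning Dana Moreau's interest in Harbor Trust, giving 30% + 10% = 40%.
By parent–child attribution (R2), Kiran Moreau is treated as also owning Dana Moreau's interest in Ironwood Capital LLC, giving 40% + 35% = 75%.
By parent–child attribution (R2), Kiran Moreau is treated as owning Dana Moreau's 4% interest in Silverbay Media Ltd.
Chain via Redpoint Foods Inc. (R3): 55% × 10% = 5.5% of Silverbay Media Ltd.
Chain via Harbor Trust (R3): 40% × 50% = 20% of Silverbay Media Ltd.
Chain via Ironwood Capital LLC (R3): 75% × 30% = 22.5% of Silverbay Media Ltd.
Direct interest in Silverbay Media Ltd: 4%.
Aggregating (R1): 5.5% + 20% + 22.5% + 4% = 52%.
52% falls short of the 80% threshold by 28 percentage points.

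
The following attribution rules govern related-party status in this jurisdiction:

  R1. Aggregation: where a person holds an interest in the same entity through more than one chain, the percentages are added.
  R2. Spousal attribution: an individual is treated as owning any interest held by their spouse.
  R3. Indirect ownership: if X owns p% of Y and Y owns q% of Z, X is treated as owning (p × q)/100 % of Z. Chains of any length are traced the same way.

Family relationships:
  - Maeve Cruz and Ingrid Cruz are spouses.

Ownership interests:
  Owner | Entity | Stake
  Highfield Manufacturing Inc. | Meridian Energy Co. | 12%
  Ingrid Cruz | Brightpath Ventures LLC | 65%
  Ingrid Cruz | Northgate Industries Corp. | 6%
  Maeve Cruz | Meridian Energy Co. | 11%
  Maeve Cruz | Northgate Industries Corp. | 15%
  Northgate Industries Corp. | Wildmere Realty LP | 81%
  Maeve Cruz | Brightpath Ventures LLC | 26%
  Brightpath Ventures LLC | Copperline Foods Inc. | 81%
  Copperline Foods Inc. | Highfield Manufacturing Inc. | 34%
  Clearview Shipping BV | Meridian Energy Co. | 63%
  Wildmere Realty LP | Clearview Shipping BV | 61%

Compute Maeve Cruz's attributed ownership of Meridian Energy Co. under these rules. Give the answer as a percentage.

20.544311%

By spousal attribution (R2), Maeve Cruz is treated as also owning Ingrid Cruz's interest in Northgate Industries Corp, giving 15% + 6% = 21%.
By spousal attribution (R2), Maeve Cruz is treated as also owning Ingrid Cruz's interest in Brightpath Ventures LLC, giving 26% + 65% = 91%.
Chain via Northgate Industries Corp. → Wildmere Realty LP → Clearview Shipping BV (R3): 21% × 81% × 61% × 63% = 6.536943% of Meridian Energy Co.
Chain via Brightpath Ventures LLC → Copperline Foods Inc. → Highfield Manufacturing Inc. (R3): 91% × 81% × 34% × 12% = 3.007368% of Meridian Energy Co.
Direct interest in Meridian Energy Co: 11%.
Aggregating (R1): 6.536943% + 3.007368% + 11% = 20.544311%.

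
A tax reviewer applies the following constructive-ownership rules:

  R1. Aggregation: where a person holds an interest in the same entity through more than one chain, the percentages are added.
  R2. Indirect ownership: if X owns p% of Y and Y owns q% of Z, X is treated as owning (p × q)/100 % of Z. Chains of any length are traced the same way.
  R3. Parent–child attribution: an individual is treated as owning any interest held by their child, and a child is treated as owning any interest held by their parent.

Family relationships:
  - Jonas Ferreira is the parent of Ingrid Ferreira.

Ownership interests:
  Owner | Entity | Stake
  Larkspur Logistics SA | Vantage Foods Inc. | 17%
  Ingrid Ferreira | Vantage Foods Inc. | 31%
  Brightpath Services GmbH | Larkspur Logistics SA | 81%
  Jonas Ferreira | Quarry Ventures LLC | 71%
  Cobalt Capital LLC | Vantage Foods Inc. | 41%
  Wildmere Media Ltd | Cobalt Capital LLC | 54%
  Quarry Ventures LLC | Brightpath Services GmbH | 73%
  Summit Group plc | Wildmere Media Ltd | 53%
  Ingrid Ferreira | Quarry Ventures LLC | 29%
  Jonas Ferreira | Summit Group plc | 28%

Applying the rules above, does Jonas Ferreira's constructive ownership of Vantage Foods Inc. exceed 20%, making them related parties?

By parent–child attribution (R3), Jonas Ferreira is treated as also owning Ingrid Ferreira's interest in Quarry Ventures LLC, giving 71% + 29% = 100%.
By parent–child attribution (R3), Jonas Ferreira is treated as owning Ingrid Ferreira's 31% interest in Vantage Foods Inc.
Chain via Quarry Ventures LLC → Brightpath Services GmbH → Larkspur Logistics SA (R2): 100% × 73% × 81% × 17% = 10.0521% of Vantage Foods Inc.
Chain via Summit Group plc → Wildmere Media Ltd → Cobalt Capital LLC (R2): 28% × 53% × 54% × 41% = 3.285576% of Vantage Foods Inc.
Direct interest in Vantage Foods Inc: 31%.
Aggregating (R1): 10.0521% + 3.285576% + 31% = 44.337676%.
44.337676% exceeds the 20% threshold, so Jonas is a related party to Vantage Foods Inc.

Yes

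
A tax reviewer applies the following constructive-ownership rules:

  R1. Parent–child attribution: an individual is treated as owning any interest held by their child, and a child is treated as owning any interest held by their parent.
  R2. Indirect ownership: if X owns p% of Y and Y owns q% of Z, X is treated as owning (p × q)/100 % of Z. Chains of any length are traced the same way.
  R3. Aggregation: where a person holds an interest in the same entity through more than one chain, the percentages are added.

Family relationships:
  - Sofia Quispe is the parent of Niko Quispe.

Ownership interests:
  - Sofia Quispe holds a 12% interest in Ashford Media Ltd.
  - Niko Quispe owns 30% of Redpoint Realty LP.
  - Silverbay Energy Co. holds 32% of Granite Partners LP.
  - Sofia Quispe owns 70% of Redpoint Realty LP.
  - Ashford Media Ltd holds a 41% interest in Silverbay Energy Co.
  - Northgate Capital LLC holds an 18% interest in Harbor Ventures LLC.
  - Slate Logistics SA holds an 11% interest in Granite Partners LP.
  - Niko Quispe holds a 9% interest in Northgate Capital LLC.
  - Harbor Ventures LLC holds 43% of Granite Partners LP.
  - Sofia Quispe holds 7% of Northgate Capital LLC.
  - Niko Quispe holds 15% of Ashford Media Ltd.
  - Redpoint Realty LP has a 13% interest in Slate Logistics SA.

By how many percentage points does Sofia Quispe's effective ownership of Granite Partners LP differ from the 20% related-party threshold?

By parent–child attribution (R1), Sofia Quispe is treated as also owning Niko Quispe's interest in Redpoint Realty LP, giving 70% + 30% = 100%.
By parent–child attribution (R1), Sofia Quispe is treated as also owning Niko Quispe's interest in Ashford Media Ltd, giving 12% + 15% = 27%.
By parent–child attribution (R1), Sofia Quispe is treated as also owning Niko Quispe's interest in Northgate Capital LLC, giving 7% + 9% = 16%.
Chain via Redpoint Realty LP → Slate Logistics SA (R2): 100% × 13% × 11% = 1.43% of Granite Partners LP.
Chain via Ashford Media Ltd → Silverbay Energy Co. (R2): 27% × 41% × 32% = 3.5424% of Granite Partners LP.
Chain via Northgate Capital LLC → Harbor Ventures LLC (R2): 16% × 18% × 43% = 1.2384% of Granite Partners LP.
Aggregating (R3): 1.43% + 3.5424% + 1.2384% = 6.2108%.
6.2108% falls short of the 20% threshold by 13.7892 percentage points.

13.7892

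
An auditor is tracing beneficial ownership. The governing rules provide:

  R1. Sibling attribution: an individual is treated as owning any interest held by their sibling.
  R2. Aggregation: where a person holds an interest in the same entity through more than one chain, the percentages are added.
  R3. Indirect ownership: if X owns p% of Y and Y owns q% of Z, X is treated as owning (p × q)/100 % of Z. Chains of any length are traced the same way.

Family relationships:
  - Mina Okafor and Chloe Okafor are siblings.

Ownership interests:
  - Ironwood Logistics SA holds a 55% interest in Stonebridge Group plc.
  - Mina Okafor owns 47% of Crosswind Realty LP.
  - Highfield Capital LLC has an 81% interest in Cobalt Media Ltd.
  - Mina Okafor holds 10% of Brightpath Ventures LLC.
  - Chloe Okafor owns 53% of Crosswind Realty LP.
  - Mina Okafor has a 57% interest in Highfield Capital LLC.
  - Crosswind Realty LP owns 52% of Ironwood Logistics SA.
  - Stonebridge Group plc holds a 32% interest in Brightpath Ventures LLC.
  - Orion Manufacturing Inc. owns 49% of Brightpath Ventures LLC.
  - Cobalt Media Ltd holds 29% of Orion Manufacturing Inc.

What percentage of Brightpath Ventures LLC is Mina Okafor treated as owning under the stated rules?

25.712757%

By sibling attribution (R1), Mina Okafor is treated as also owning Chloe Okafor's interest in Crosswind Realty LP, giving 47% + 53% = 100%.
Chain via Crosswind Realty LP → Ironwood Logistics SA → Stonebridge Group plc (R3): 100% × 52% × 55% × 32% = 9.152% of Brightpath Ventures LLC.
Chain via Highfield Capital LLC → Cobalt Media Ltd → Orion Manufacturing Inc. (R3): 57% × 81% × 29% × 49% = 6.560757% of Brightpath Ventures LLC.
Direct interest in Brightpath Ventures LLC: 10%.
Aggregating (R2): 9.152% + 6.560757% + 10% = 25.712757%.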